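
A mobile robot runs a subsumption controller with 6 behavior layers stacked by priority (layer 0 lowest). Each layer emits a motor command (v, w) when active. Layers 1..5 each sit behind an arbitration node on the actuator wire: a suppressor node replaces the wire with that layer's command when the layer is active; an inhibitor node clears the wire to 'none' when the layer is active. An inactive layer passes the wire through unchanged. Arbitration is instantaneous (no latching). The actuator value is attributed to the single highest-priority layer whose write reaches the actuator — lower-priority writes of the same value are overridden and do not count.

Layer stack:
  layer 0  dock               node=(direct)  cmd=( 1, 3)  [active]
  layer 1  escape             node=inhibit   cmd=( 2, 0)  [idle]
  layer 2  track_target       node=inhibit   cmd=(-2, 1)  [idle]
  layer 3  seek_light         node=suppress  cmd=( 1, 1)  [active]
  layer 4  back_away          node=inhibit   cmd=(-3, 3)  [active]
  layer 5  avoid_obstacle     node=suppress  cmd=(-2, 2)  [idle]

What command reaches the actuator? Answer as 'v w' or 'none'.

none

L0 dock: active, feeds wire = (1, 3)
L1 escape: idle → wire stays (1, 3)
L2 track_target: idle → wire stays (1, 3)
L3 seek_light: active, suppressor → wire = (1, 1)
L4 back_away: active, inhibitor → wire = none
L5 avoid_obstacle: idle → wire stays none
actuator = none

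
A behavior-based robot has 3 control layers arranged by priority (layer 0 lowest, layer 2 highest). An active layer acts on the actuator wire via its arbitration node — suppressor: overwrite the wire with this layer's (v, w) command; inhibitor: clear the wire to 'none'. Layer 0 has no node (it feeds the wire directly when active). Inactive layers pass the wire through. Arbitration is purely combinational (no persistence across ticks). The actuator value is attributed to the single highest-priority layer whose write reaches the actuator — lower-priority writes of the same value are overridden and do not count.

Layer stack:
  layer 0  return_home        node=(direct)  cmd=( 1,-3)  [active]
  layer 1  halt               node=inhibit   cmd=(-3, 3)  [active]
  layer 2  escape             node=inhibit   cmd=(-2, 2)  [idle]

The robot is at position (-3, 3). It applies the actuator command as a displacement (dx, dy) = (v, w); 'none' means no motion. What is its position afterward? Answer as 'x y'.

-3 3

layer 0 (return_home) active — direct: (1, -3)
layer 1 (halt) active — inhibits: none
layer 2 (escape) idle — unchanged: none
→ actuator none
position: (-3, 3) + none = (-3, 3)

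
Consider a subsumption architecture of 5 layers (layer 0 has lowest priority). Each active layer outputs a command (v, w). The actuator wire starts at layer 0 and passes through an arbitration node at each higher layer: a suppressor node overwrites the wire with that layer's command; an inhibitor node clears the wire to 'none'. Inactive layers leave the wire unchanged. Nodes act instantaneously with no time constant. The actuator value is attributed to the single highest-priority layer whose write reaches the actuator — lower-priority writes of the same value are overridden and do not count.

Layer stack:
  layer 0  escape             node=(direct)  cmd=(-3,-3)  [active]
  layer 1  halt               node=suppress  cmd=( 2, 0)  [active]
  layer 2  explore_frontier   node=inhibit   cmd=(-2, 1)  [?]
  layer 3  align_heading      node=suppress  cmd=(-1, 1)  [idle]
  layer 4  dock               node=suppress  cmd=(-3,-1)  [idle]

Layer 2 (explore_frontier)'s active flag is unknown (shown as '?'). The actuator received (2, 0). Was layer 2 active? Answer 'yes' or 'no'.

If layer 2 is active=yes:
  actuator would be none
If layer 2 is active=no:
  actuator would be (2, 0)
Observed (2, 0), so layer 2 was idle.

no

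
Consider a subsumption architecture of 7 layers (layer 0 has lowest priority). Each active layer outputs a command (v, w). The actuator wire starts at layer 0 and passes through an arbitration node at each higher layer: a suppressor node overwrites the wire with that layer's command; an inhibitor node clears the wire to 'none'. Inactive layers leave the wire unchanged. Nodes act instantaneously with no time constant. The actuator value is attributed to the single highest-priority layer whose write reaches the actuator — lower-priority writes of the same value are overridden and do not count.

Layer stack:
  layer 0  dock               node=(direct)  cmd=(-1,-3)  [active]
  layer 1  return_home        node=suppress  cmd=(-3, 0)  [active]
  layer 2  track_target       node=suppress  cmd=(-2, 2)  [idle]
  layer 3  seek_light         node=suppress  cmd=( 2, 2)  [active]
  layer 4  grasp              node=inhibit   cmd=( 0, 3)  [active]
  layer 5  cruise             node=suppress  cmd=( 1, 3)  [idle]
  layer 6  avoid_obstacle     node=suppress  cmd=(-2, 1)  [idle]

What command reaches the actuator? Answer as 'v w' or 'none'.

none

layer 0 (dock) active — direct: (-1, -3)
layer 1 (return_home) active — suppresses: (-3, 0)
layer 2 (track_target) idle — unchanged: (-3, 0)
layer 3 (seek_light) active — suppresses: (2, 2)
layer 4 (grasp) active — inhibits: none
layer 5 (cruise) idle — unchanged: none
layer 6 (avoid_obstacle) idle — unchanged: none
→ actuator none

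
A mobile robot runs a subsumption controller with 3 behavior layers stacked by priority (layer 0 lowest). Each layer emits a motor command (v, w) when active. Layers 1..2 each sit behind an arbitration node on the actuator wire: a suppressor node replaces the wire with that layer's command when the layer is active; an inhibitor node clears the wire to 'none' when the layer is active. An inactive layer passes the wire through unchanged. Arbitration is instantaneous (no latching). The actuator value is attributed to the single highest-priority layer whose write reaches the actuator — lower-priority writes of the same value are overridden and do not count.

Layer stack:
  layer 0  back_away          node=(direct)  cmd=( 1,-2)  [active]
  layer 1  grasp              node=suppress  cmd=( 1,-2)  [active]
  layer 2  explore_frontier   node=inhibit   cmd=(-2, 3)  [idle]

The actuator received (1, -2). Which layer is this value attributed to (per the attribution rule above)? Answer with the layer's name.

grasp

layer 0 (back_away) active — direct: (1, -2)
layer 1 (grasp) active — suppresses: (1, -2)
layer 2 (explore_frontier) idle — unchanged: (1, -2)
→ actuator (1, -2)
last writer: layer 1 = grasp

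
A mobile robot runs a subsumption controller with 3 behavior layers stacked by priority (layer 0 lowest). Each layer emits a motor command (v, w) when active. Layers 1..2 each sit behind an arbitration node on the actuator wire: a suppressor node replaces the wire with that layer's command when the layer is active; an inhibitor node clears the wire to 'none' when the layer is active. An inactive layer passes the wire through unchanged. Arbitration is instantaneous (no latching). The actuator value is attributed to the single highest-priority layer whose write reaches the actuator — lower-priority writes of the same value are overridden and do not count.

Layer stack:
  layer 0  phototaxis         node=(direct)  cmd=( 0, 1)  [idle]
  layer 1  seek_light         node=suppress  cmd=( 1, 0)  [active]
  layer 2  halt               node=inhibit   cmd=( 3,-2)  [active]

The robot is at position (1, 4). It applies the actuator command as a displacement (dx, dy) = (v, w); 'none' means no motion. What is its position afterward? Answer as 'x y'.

1 4

[0] phototaxis off; wire := none
[1] seek_light on (suppress); wire := (1, 0)
[2] halt on (inhibit); wire := none
output none
position: (1, 4) + none = (1, 4)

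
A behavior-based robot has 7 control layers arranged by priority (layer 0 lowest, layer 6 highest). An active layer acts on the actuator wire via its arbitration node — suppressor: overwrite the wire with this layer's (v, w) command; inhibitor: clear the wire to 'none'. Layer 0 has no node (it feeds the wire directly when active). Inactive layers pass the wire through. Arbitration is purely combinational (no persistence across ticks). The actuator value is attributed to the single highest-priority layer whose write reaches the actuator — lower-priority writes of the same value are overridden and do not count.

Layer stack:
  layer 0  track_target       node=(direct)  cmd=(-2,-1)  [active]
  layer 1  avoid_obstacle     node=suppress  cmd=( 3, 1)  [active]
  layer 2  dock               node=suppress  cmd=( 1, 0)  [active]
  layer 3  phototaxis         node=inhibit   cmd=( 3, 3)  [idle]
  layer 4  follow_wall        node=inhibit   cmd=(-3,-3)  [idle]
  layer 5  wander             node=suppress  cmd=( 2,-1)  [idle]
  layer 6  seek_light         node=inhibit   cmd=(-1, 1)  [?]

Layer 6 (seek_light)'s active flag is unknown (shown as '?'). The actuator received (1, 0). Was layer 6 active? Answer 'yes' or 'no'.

no

If layer 6 is active=yes:
  actuator would be none
If layer 6 is active=no:
  actuator would be (1, 0)
Observed (1, 0), so layer 6 was idle.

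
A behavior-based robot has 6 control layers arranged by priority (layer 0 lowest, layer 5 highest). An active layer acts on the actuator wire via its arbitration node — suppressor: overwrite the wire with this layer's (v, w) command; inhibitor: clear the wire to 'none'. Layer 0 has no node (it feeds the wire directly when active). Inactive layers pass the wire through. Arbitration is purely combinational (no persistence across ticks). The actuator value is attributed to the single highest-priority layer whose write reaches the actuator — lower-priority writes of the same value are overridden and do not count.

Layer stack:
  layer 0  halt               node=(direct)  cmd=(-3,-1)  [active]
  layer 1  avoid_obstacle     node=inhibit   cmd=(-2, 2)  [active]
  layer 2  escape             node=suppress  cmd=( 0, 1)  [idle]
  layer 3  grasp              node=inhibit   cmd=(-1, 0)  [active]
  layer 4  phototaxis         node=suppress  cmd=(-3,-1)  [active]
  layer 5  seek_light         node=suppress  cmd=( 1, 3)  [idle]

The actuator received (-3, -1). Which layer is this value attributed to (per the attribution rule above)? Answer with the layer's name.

phototaxis

[0] halt on; wire := (-3, -1)
[1] avoid_obstacle on (inhibit); wire := none
[2] escape off; pass none
[3] grasp on (inhibit); wire := none
[4] phototaxis on (suppress); wire := (-3, -1)
[5] seek_light off; pass (-3, -1)
output (-3, -1)
last writer: layer 4 = phototaxis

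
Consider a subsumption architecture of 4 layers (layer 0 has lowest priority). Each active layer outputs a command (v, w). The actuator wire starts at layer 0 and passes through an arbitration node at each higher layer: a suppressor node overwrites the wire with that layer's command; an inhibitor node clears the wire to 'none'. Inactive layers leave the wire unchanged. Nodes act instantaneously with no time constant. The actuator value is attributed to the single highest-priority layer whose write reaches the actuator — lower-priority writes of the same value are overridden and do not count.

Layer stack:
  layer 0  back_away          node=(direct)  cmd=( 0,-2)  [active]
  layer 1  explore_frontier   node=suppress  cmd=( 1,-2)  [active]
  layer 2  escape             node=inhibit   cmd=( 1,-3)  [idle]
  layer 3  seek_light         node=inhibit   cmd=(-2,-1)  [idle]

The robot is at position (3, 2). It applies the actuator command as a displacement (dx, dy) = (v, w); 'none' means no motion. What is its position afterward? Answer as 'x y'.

4 0

layer 0 (back_away) active — direct: (0, -2)
layer 1 (explore_frontier) active — suppresses: (1, -2)
layer 2 (escape) idle — unchanged: (1, -2)
layer 3 (seek_light) idle — unchanged: (1, -2)
→ actuator (1, -2)
position: (3, 2) + (1, -2) = (4, 0)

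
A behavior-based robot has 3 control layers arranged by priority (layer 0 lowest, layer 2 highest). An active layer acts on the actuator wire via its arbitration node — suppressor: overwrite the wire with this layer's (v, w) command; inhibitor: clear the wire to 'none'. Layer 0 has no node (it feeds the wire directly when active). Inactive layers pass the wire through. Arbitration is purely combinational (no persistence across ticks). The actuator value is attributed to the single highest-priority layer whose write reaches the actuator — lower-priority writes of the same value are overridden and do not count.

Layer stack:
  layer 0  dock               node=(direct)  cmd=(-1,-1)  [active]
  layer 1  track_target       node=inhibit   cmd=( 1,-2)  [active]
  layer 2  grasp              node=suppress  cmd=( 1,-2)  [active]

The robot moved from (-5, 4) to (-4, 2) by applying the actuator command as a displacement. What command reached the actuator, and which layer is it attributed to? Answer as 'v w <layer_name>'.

1 -2 grasp

displacement = (-4, 2) − (-5, 4) = (1, -2)
layer 0 (dock) active — direct: (-1, -1)
layer 1 (track_target) active — inhibits: none
layer 2 (grasp) active — suppresses: (1, -2)
→ actuator (1, -2) — from layer 2 (grasp)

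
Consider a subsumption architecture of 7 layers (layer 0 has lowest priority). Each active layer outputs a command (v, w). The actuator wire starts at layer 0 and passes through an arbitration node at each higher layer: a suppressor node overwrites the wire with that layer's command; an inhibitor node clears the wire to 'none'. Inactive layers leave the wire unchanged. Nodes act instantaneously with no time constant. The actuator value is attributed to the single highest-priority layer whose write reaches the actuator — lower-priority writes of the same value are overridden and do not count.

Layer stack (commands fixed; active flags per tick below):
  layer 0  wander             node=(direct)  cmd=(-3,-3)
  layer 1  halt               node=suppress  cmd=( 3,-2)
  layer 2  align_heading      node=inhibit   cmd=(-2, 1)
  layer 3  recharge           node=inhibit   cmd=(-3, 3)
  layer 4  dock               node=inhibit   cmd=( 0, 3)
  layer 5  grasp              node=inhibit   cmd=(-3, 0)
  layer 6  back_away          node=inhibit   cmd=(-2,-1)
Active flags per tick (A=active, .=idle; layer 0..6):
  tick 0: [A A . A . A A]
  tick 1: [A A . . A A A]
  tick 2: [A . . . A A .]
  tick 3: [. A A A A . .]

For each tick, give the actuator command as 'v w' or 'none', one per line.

none
none
none
none

tick 0:
  L0 wander: active, feeds wire = (-3, -3)
  L1 halt: active, suppressor → wire = (3, -2)
  L2 align_heading: idle → wire stays (3, -2)
  L3 recharge: active, inhibitor → wire = none
  L4 dock: idle → wire stays none
  L5 grasp: active, inhibitor → wire = none
  L6 back_away: active, inhibitor → wire = none
  actuator = none
tick 1:
  L0 wander: active, feeds wire = (-3, -3)
  L1 halt: active, suppressor → wire = (3, -2)
  L2 align_heading: idle → wire stays (3, -2)
  L3 recharge: idle → wire stays (3, -2)
  L4 dock: active, inhibitor → wire = none
  L5 grasp: active, inhibitor → wire = none
  L6 back_away: active, inhibitor → wire = none
  actuator = none
tick 2:
  L0 wander: active, feeds wire = (-3, -3)
  L1 halt: idle → wire stays (-3, -3)
  L2 align_heading: idle → wire stays (-3, -3)
  L3 recharge: idle → wire stays (-3, -3)
  L4 dock: active, inhibitor → wire = none
  L5 grasp: active, inhibitor → wire = none
  L6 back_away: idle → wire stays none
  actuator = none
tick 3:
  L0 wander: idle → wire = none
  L1 halt: active, suppressor → wire = (3, -2)
  L2 align_heading: active, inhibitor → wire = none
  L3 recharge: active, inhibitor → wire = none
  L4 dock: active, inhibitor → wire = none
  L5 grasp: idle → wire stays none
  L6 back_away: idle → wire stays none
  actuator = none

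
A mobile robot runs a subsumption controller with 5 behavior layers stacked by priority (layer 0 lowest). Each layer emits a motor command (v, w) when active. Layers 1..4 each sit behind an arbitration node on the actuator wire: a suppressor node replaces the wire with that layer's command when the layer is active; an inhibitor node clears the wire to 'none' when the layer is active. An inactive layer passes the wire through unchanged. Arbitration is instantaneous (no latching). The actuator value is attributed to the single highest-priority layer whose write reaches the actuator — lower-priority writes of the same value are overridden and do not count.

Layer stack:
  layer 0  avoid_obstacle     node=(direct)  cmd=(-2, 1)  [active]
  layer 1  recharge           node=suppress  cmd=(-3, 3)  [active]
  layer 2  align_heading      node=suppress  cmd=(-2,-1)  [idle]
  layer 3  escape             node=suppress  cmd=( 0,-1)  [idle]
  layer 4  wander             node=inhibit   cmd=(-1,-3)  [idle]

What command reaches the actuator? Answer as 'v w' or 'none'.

L0 avoid_obstacle: active, feeds wire = (-2, 1)
L1 recharge: active, suppressor → wire = (-3, 3)
L2 align_heading: idle → wire stays (-3, 3)
L3 escape: idle → wire stays (-3, 3)
L4 wander: idle → wire stays (-3, 3)
actuator = (-3, 3)

-3 3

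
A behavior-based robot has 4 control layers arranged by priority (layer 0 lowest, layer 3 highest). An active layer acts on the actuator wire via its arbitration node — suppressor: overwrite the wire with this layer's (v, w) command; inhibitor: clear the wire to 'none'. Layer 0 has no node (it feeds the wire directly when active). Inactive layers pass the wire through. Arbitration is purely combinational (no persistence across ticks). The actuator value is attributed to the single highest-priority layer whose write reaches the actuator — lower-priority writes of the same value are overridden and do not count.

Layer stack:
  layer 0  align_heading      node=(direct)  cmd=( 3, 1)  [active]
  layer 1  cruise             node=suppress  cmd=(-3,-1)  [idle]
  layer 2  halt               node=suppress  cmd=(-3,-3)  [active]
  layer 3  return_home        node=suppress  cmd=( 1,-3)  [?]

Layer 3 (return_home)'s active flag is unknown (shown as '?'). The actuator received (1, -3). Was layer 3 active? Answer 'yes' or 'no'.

yes

If layer 3 is active=yes:
  actuator would be (1, -3)
If layer 3 is active=no:
  actuator would be (-3, -3)
Observed (1, -3), so layer 3 was active.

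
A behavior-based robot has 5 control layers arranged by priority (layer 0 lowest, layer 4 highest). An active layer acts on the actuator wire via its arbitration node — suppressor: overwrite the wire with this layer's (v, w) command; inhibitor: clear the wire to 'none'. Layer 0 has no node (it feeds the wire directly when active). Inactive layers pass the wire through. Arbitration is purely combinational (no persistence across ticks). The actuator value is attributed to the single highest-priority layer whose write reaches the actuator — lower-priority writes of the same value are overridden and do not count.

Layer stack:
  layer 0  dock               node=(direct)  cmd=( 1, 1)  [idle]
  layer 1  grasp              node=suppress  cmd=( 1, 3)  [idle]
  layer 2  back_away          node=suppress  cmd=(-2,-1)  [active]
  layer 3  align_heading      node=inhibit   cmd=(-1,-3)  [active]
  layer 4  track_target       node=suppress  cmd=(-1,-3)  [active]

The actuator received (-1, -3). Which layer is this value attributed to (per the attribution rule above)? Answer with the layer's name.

track_target

layer 0 (dock) idle — none
layer 1 (grasp) idle — unchanged: none
layer 2 (back_away) active — suppresses: (-2, -1)
layer 3 (align_heading) active — inhibits: none
layer 4 (track_target) active — suppresses: (-1, -3)
→ actuator (-1, -3)
last writer: layer 4 = track_target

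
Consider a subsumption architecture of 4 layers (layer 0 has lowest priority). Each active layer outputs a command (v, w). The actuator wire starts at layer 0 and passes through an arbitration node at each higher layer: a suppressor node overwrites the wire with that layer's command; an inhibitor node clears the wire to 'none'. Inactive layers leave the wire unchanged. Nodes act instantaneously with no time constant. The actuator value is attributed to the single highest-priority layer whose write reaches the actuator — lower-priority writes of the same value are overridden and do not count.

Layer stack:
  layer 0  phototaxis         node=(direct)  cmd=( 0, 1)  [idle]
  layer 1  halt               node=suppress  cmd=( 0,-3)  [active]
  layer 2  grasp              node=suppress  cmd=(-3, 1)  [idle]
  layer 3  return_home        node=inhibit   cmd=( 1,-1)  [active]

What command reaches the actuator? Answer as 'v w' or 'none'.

none

layer 0 (phototaxis) idle — none
layer 1 (halt) active — suppresses: (0, -3)
layer 2 (grasp) idle — unchanged: (0, -3)
layer 3 (return_home) active — inhibits: none
→ actuator none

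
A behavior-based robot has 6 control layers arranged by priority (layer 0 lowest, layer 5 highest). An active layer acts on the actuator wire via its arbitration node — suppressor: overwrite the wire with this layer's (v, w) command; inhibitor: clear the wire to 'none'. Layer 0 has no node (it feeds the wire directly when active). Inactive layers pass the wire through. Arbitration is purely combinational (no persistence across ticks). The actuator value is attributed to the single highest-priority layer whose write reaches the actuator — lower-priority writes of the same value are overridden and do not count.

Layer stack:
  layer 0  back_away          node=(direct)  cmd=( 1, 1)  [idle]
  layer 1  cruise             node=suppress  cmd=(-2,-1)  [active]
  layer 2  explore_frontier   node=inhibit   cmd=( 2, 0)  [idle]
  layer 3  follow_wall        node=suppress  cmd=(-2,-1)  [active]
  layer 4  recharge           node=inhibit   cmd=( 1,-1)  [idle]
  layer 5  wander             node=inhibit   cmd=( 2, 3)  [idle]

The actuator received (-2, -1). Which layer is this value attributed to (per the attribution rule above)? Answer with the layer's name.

follow_wall

L0 back_away: idle → wire = none
L1 cruise: active, suppressor → wire = (-2, -1)
L2 explore_frontier: idle → wire stays (-2, -1)
L3 follow_wall: active, suppressor → wire = (-2, -1)
L4 recharge: idle → wire stays (-2, -1)
L5 wander: idle → wire stays (-2, -1)
actuator = (-2, -1)
last writer: layer 3 = follow_wall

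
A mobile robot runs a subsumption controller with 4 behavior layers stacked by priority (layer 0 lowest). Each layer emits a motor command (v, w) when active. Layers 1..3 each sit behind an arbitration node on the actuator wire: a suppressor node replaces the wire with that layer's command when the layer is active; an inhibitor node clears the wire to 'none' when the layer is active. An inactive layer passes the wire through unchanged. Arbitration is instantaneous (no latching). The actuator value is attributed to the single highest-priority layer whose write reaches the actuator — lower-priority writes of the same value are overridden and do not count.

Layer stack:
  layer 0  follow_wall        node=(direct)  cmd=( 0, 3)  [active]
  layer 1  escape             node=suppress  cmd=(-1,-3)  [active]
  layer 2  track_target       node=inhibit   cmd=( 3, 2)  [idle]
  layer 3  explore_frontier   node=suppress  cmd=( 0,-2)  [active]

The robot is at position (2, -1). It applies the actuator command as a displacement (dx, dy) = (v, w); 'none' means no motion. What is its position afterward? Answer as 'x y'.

2 -3

[0] follow_wall on; wire := (0, 3)
[1] escape on (suppress); wire := (-1, -3)
[2] track_target off; pass (-1, -3)
[3] explore_frontier on (suppress); wire := (0, -2)
output (0, -2)
position: (2, -1) + (0, -2) = (2, -3)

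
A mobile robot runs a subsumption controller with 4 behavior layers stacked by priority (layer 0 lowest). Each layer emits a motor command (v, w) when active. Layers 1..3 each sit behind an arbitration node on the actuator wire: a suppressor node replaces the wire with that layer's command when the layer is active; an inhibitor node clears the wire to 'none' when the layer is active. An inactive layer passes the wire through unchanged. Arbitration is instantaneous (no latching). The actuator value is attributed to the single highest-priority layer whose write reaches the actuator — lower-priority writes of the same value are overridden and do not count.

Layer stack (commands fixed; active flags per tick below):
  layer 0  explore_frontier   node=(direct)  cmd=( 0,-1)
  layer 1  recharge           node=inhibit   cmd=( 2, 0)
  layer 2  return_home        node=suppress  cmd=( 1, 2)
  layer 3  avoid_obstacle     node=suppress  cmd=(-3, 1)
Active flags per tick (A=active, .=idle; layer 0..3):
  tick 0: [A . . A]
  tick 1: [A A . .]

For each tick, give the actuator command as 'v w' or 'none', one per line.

-3 1
none

tick 0:
  [0] explore_frontier on; wire := (0, -1)
  [1] recharge off; pass (0, -1)
  [2] return_home off; pass (0, -1)
  [3] avoid_obstacle on (suppress); wire := (-3, 1)
  output (-3, 1)
tick 1:
  [0] explore_frontier on; wire := (0, -1)
  [1] recharge on (inhibit); wire := none
  [2] return_home off; pass none
  [3] avoid_obstacle off; pass none
  output none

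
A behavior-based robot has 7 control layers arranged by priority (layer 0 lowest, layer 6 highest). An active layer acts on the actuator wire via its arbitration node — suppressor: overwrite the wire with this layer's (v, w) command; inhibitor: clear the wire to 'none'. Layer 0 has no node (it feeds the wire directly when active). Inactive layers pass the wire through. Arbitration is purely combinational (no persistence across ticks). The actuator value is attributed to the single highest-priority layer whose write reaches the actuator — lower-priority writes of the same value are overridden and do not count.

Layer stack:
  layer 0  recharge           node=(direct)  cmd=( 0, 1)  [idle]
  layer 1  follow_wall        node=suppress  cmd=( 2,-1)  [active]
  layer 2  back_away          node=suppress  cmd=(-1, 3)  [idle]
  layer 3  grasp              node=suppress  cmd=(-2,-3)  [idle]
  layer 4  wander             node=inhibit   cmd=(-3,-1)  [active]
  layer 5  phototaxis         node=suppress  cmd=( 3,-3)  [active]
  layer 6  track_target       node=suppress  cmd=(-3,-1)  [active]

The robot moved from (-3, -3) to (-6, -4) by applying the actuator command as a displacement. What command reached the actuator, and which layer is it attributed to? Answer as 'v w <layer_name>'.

-3 -1 track_target

displacement = (-6, -4) − (-3, -3) = (-3, -1)
layer 0 (recharge) idle — none
layer 1 (follow_wall) active — suppresses: (2, -1)
layer 2 (back_away) idle — unchanged: (2, -1)
layer 3 (grasp) idle — unchanged: (2, -1)
layer 4 (wander) active — inhibits: none
layer 5 (phototaxis) active — suppresses: (3, -3)
layer 6 (track_target) active — suppresses: (-3, -1)
→ actuator (-3, -1) — from layer 6 (track_target)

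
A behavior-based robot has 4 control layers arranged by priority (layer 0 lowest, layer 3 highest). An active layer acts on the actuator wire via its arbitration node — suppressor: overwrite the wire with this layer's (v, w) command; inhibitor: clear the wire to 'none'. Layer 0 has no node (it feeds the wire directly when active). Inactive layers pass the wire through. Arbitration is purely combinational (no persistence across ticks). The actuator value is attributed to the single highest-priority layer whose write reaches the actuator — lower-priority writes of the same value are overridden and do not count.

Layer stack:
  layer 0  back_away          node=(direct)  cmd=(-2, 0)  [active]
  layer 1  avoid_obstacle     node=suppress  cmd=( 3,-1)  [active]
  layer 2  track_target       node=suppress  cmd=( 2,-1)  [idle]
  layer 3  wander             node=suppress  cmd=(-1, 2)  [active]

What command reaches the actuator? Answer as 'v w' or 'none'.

-1 2

L0 back_away: active, feeds wire = (-2, 0)
L1 avoid_obstacle: active, suppressor → wire = (3, -1)
L2 track_target: idle → wire stays (3, -1)
L3 wander: active, suppressor → wire = (-1, 2)
actuator = (-1, 2)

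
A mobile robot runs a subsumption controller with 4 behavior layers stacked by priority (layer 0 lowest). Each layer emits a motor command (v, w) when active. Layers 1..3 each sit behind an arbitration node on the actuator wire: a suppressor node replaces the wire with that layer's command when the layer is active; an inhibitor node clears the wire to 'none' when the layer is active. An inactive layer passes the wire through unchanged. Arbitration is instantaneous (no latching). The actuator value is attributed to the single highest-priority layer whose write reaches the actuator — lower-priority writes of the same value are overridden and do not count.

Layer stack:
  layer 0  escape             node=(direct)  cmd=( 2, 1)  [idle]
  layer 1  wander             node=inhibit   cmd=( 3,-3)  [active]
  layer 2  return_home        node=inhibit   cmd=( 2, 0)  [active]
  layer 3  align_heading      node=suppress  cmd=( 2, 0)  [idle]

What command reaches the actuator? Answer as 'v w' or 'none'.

L0 escape: idle → wire = none
L1 wander: active, inhibitor → wire = none
L2 return_home: active, inhibitor → wire = none
L3 align_heading: idle → wire stays none
actuator = none

none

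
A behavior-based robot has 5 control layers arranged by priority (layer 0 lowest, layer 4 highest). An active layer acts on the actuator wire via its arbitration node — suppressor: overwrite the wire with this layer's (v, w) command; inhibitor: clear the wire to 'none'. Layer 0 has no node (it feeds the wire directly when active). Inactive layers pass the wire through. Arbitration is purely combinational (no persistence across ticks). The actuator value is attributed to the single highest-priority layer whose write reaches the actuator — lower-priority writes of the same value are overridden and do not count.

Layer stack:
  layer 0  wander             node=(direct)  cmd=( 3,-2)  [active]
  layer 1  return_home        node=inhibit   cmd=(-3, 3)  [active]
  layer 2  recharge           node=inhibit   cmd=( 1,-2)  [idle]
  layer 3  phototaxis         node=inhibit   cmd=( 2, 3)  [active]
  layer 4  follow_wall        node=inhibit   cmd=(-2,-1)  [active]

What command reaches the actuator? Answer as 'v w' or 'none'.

none

[0] wander on; wire := (3, -2)
[1] return_home on (inhibit); wire := none
[2] recharge off; pass none
[3] phototaxis on (inhibit); wire := none
[4] follow_wall on (inhibit); wire := none
output none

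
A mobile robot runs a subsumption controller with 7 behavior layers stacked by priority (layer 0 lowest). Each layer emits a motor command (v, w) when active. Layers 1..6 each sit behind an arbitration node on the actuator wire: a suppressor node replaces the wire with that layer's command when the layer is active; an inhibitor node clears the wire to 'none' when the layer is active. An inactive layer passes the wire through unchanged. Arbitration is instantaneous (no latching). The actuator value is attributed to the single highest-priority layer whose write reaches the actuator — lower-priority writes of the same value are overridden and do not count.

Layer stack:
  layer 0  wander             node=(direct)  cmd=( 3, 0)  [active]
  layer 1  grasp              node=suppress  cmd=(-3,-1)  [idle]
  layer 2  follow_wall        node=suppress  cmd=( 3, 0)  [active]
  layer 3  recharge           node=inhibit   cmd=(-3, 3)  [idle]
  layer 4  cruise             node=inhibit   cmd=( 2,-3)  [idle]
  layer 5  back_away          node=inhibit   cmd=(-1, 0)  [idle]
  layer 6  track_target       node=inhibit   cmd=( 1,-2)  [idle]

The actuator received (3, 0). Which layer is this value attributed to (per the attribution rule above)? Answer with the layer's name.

layer 0 (wander) active — direct: (3, 0)
layer 1 (grasp) idle — unchanged: (3, 0)
layer 2 (follow_wall) active — suppresses: (3, 0)
layer 3 (recharge) idle — unchanged: (3, 0)
layer 4 (cruise) idle — unchanged: (3, 0)
layer 5 (back_away) idle — unchanged: (3, 0)
layer 6 (track_target) idle — unchanged: (3, 0)
→ actuator (3, 0)
last writer: layer 2 = follow_wall

follow_wall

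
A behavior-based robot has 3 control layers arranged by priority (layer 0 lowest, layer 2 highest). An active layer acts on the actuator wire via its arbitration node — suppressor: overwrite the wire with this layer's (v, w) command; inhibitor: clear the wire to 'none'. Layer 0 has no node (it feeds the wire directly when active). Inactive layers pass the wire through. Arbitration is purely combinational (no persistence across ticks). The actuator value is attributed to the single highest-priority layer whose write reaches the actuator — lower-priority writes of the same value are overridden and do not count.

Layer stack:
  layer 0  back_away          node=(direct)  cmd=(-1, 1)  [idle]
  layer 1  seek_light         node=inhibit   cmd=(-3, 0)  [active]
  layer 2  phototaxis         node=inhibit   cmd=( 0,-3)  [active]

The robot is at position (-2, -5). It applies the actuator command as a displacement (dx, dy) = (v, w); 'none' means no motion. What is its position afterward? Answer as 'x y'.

[0] back_away off; wire := none
[1] seek_light on (inhibit); wire := none
[2] phototaxis on (inhibit); wire := none
output none
position: (-2, -5) + none = (-2, -5)

-2 -5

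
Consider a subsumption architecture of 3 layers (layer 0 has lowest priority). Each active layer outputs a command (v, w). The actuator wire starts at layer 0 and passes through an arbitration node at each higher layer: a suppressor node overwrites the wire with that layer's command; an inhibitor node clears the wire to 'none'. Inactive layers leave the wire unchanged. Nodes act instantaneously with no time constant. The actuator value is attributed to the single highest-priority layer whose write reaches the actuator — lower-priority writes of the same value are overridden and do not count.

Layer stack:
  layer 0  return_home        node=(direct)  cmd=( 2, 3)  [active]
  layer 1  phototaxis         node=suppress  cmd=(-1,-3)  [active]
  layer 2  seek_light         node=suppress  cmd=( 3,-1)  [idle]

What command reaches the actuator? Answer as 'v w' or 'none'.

-1 -3

[0] return_home on; wire := (2, 3)
[1] phototaxis on (suppress); wire := (-1, -3)
[2] seek_light off; pass (-1, -3)
output (-1, -3)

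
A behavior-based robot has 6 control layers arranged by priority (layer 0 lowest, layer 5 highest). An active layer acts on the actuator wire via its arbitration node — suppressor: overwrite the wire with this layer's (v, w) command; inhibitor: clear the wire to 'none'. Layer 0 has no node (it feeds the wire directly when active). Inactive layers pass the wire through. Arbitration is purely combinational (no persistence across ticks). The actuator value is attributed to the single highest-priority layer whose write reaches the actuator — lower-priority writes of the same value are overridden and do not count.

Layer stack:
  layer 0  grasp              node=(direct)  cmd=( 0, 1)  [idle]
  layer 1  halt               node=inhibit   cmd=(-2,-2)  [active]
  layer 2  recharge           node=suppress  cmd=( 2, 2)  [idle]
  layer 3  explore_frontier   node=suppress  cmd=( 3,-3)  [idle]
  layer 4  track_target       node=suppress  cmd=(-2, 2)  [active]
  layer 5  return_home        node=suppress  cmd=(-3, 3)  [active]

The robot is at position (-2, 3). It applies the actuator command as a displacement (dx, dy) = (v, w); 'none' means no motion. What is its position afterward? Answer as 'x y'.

layer 0 (grasp) idle — none
layer 1 (halt) active — inhibits: none
layer 2 (recharge) idle — unchanged: none
layer 3 (explore_frontier) idle — unchanged: none
layer 4 (track_target) active — suppresses: (-2, 2)
layer 5 (return_home) active — suppresses: (-3, 3)
→ actuator (-3, 3)
position: (-2, 3) + (-3, 3) = (-5, 6)

-5 6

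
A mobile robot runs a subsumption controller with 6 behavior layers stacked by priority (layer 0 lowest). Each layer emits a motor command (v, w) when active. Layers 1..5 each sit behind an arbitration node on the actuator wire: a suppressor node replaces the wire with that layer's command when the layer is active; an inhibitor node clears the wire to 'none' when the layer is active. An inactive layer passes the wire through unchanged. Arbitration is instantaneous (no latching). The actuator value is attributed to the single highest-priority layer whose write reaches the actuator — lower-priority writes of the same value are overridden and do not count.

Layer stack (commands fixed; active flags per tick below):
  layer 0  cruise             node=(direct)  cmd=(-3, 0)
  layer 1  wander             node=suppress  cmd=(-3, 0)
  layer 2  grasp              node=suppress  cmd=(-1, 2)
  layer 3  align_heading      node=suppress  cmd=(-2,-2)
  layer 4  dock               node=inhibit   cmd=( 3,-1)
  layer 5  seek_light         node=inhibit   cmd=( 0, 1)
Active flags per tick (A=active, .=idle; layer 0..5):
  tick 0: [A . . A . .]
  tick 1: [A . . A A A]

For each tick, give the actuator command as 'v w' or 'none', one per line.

-2 -2
none

tick 0:
  L0 cruise: active, feeds wire = (-3, 0)
  L1 wander: idle → wire stays (-3, 0)
  L2 grasp: idle → wire stays (-3, 0)
  L3 align_heading: active, suppressor → wire = (-2, -2)
  L4 dock: idle → wire stays (-2, -2)
  L5 seek_light: idle → wire stays (-2, -2)
  actuator = (-2, -2)
tick 1:
  L0 cruise: active, feeds wire = (-3, 0)
  L1 wander: idle → wire stays (-3, 0)
  L2 grasp: idle → wire stays (-3, 0)
  L3 align_heading: active, suppressor → wire = (-2, -2)
  L4 dock: active, inhibitor → wire = none
  L5 seek_light: active, inhibitor → wire = none
  actuator = none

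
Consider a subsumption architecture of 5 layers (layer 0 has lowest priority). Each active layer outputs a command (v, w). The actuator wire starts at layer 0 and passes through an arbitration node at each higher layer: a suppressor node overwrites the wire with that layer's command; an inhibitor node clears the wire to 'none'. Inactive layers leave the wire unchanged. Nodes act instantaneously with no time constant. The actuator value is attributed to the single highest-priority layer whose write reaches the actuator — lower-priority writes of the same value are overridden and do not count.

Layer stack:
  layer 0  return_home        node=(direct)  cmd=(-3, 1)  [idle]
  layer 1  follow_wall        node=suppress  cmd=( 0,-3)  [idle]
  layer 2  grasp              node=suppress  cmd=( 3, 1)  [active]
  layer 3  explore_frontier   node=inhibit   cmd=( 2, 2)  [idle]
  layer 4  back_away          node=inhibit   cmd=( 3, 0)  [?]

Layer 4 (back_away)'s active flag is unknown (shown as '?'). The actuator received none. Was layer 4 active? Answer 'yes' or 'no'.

If layer 4 is active=yes:
  actuator would be none
If layer 4 is active=no:
  actuator would be (3, 1)
Observed none, so layer 4 was active.

yes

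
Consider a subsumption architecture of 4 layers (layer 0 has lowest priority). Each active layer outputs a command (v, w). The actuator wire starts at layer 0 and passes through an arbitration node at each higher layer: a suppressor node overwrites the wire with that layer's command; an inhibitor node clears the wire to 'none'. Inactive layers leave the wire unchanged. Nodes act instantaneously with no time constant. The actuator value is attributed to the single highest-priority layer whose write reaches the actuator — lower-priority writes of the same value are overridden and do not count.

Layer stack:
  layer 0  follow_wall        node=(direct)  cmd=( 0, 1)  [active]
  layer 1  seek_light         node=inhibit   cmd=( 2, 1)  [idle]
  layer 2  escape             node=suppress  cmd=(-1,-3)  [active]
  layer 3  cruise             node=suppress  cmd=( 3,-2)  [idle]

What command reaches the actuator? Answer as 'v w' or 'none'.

layer 0 (follow_wall) active — direct: (0, 1)
layer 1 (seek_light) idle — unchanged: (0, 1)
layer 2 (escape) active — suppresses: (-1, -3)
layer 3 (cruise) idle — unchanged: (-1, -3)
→ actuator (-1, -3)

-1 -3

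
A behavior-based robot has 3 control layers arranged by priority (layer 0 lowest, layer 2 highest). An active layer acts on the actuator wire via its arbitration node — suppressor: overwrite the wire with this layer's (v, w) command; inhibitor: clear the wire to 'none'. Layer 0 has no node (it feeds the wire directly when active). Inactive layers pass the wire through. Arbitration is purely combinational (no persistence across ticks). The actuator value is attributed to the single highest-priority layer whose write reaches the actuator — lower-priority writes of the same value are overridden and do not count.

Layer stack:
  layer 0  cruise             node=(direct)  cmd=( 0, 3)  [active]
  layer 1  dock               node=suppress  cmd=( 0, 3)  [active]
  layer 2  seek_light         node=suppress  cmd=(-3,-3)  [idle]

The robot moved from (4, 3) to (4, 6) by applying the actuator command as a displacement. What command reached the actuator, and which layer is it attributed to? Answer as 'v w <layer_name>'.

displacement = (4, 6) − (4, 3) = (0, 3)
layer 0 (cruise) active — direct: (0, 3)
layer 1 (dock) active — suppresses: (0, 3)
layer 2 (seek_light) idle — unchanged: (0, 3)
→ actuator (0, 3) — from layer 1 (dock)

0 3 dock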